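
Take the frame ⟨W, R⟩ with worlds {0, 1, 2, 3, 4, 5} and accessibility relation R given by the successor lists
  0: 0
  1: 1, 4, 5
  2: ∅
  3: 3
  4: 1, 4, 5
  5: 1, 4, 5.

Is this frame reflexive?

Reflexive: no — 2 is not related to itself.

No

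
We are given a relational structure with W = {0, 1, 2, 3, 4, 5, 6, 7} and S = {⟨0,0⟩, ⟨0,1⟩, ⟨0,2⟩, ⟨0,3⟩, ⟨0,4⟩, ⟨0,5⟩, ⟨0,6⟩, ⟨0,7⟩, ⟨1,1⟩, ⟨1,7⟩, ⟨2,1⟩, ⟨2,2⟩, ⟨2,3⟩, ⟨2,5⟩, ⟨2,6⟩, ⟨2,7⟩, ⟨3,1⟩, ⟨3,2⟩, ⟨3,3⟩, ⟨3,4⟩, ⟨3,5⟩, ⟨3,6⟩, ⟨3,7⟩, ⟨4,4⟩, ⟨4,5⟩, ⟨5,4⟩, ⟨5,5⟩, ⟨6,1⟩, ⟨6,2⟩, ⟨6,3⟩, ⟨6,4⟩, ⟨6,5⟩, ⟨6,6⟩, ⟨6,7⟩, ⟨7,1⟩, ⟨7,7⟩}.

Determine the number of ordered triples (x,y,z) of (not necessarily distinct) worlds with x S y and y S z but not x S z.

Enumerating: (2,3,4), (2,5,4), (2,6,4).

3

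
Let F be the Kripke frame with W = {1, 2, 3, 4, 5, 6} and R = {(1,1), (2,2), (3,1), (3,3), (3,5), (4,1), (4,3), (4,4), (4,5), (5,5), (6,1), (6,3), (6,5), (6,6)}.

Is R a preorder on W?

Yes

Reflexive: yes — every world is R-related to itself.
Transitive: yes — every two-step R-path is closed by a direct edge.
So R is a preorder.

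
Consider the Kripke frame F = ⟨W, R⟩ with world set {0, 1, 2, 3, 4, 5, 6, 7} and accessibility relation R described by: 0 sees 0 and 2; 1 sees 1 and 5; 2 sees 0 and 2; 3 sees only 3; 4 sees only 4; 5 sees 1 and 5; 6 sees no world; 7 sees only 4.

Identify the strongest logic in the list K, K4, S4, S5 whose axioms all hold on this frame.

K4

Transitive (axiom 4): yes — every two-step R-path is closed by a direct edge.
Reflexive (axiom T): no — 6 is not related to itself.
Euclidean (axiom 5): yes — any two successors of a common world are R-related.
So F validates K, K4; S4 would additionally require R to be reflexive. The strongest is K4.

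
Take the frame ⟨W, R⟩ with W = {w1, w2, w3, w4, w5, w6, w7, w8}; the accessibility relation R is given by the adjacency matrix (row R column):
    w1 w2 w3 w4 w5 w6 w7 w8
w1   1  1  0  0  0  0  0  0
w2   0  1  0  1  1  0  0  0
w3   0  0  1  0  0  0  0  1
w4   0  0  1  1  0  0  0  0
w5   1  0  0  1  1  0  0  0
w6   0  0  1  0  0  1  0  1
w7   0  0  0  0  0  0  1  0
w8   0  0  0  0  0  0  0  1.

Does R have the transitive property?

No

Transitive: no — w1 R w2 and w2 R w4, but not w1 R w4.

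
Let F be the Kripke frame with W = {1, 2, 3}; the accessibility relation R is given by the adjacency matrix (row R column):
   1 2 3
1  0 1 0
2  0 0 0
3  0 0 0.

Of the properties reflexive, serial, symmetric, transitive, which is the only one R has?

Reflexive: no — 1 is not related to itself.
Serial: no — 2 has no R-successor.
Symmetric: no — 1 R 2 but not 2 R 1.
Transitive: yes — every two-step R-path is closed by a direct edge.
Only transitive holds.

transitive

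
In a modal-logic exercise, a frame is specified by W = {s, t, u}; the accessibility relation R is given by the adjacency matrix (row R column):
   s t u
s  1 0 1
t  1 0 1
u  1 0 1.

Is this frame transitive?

Yes

Transitive: yes — every two-step R-path is closed by a direct edge.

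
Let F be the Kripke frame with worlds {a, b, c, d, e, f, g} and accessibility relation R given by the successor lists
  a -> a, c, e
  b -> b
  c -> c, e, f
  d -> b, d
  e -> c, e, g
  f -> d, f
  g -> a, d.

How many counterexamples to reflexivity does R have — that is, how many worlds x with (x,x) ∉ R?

Enumerating: g.

1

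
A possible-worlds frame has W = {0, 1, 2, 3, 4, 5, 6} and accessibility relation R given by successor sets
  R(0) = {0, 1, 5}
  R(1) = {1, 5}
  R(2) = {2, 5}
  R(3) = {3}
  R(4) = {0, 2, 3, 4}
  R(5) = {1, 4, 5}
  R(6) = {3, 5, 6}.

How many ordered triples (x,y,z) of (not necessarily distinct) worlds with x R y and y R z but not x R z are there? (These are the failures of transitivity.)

12

Enumerating: (0,5,4), (1,5,4), (2,5,1), (2,5,4), (4,0,1), (4,0,5), (4,2,5), (5,4,0), (5,4,2), (5,4,3), (6,5,1), (6,5,4).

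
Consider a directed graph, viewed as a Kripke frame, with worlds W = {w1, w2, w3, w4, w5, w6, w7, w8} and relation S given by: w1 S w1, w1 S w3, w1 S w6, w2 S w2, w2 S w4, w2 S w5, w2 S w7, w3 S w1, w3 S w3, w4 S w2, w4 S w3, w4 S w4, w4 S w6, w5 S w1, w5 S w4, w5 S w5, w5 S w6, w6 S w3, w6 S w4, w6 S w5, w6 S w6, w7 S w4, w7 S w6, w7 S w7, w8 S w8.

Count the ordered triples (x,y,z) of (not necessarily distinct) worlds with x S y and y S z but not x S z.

Enumerating: (w1,w6,w4), (w1,w6,w5), (w2,w4,w3), (w2,w4,w6), (w2,w5,w1), (w2,w5,w6), (w2,w7,w6), (w3,w1,w6), (w4,w2,w5), (w4,w2,w7), (w4,w3,w1), (w4,w6,w5), … and 11 more.
Total: 23.

23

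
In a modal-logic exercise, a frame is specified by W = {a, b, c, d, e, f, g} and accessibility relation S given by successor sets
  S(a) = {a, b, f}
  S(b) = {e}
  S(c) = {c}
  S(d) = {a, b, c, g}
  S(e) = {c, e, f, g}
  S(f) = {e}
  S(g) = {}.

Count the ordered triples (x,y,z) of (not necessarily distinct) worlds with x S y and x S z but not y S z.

Enumerating: (a,b,a), (a,b,b), (a,b,f), (a,f,a), (a,f,b), (a,f,f), (d,a,c), (d,a,g), (d,b,a), (d,b,b), (d,b,c), (d,b,g), … and 17 more.
Total: 29.

29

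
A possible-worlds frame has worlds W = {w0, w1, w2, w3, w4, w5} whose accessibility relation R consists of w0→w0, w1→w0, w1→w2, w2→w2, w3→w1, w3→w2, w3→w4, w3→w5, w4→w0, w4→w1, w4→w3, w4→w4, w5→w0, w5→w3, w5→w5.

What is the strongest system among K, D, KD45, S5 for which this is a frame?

D

Serial (axiom D): yes — every world has a successor (e.g. w0 R w0).
Euclidean (axiom 5): no — w1 R w0 and w1 R w2, but not w0 R w2.
Transitive (axiom 4): no — w3 R w1 and w1 R w0, but not w3 R w0.
Reflexive (axiom T): no — w1 is not related to itself.
So F validates K, D; KD45 would additionally require R to be Euclidean and transitive. The strongest is D.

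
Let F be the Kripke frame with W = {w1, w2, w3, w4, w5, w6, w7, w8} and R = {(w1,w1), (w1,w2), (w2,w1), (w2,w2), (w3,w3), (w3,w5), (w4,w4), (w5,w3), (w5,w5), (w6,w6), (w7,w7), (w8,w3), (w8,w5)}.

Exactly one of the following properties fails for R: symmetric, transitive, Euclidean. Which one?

symmetric

Symmetric: no — w8 R w3 but not w3 R w8.
Transitive: yes — every two-step R-path is closed by a direct edge.
Euclidean: yes — any two successors of a common world are R-related.
Only symmetric fails.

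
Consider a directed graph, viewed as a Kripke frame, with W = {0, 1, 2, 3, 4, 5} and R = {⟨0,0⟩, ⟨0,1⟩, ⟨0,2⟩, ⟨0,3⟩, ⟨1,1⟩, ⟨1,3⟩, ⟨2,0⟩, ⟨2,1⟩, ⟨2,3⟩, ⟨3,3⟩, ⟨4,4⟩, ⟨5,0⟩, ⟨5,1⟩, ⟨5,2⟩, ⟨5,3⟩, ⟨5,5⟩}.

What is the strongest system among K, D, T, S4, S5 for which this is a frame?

Serial (axiom D): yes — every world has a successor (e.g. 0 R 0).
Reflexive (axiom T): no — 2 is not related to itself.
Transitive (axiom 4): no — 2 R 0 and 0 R 2, but not 2 R 2.
Euclidean (axiom 5): no — 0 R 1 and 0 R 2, but not 1 R 2.
So F validates K, D; T would additionally require R to be reflexive. The strongest is D.

D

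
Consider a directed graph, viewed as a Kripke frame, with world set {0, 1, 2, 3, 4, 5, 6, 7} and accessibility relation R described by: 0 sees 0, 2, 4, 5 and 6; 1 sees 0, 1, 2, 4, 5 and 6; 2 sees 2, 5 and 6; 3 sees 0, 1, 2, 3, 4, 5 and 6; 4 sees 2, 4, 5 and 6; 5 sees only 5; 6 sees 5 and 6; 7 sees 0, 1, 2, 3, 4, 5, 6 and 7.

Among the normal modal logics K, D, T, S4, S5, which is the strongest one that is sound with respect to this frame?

Serial (axiom D): yes — every world has a successor (e.g. 0 R 0).
Reflexive (axiom T): yes — every world is R-related to itself.
Transitive (axiom 4): yes — every two-step R-path is closed by a direct edge.
Euclidean (axiom 5): no — 0 R 2 and 0 R 4, but not 2 R 4.
So F validates K, D, T, S4; S5 would additionally require R to be Euclidean. The strongest is S4.

S4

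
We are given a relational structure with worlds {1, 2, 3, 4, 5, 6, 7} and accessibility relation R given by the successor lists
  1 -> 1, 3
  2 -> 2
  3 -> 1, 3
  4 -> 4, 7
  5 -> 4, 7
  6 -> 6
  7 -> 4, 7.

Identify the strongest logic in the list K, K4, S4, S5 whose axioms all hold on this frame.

Transitive (axiom 4): yes — every two-step R-path is closed by a direct edge.
Reflexive (axiom T): no — 5 is not related to itself.
Euclidean (axiom 5): yes — any two successors of a common world are R-related.
So F validates K, K4; S4 would additionally require R to be reflexive. The strongest is K4.

K4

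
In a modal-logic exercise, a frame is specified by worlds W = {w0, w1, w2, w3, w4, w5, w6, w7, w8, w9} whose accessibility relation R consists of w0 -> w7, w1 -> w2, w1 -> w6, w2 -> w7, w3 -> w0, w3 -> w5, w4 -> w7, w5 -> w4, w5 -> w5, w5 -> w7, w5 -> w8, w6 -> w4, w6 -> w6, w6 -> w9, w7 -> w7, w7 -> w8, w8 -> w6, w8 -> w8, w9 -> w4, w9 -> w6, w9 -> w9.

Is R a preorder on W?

Reflexive: no — w0 is not related to itself.
Transitive: no — w0 R w7 and w7 R w8, but not w0 R w8.
So R is not a preorder.

No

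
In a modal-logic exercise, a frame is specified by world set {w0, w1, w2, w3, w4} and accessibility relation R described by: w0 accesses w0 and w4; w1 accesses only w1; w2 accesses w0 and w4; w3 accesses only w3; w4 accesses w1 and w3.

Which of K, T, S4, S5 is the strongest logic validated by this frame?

K

Reflexive (axiom T): no — w2 is not related to itself.
Transitive (axiom 4): no — w0 R w4 and w4 R w1, but not w0 R w1.
Euclidean (axiom 5): no — w2 R w4 and w2 R w0, but not w4 R w0.
So F validates K; T would additionally require R to be reflexive. The strongest is K.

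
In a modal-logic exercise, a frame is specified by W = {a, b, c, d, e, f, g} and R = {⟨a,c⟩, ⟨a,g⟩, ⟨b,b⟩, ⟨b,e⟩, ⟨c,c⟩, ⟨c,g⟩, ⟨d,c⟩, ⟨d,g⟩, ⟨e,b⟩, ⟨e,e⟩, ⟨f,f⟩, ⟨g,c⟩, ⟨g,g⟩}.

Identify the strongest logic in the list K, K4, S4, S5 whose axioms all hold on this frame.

K4

Transitive (axiom 4): yes — every two-step R-path is closed by a direct edge.
Reflexive (axiom T): no — a is not related to itself.
Euclidean (axiom 5): yes — any two successors of a common world are R-related.
So F validates K, K4; S4 would additionally require R to be reflexive. The strongest is K4.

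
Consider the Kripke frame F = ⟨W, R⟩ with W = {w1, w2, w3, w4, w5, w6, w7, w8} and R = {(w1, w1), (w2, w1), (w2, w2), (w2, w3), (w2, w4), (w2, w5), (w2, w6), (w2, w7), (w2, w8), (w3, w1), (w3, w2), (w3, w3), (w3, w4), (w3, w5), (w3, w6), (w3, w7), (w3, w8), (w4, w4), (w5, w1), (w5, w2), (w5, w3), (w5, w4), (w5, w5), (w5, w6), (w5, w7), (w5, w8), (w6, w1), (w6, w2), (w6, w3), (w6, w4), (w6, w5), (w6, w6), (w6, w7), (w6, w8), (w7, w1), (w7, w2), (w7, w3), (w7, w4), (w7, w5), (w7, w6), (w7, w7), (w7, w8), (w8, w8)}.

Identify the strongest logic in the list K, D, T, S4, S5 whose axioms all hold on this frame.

Serial (axiom D): yes — every world has a successor (e.g. w1 R w1).
Reflexive (axiom T): yes — every world is R-related to itself.
Transitive (axiom 4): yes — every two-step R-path is closed by a direct edge.
Euclidean (axiom 5): no — w2 R w1 and w2 R w3, but not w1 R w3.
So F validates K, D, T, S4; S5 would additionally require R to be Euclidean. The strongest is S4.

S4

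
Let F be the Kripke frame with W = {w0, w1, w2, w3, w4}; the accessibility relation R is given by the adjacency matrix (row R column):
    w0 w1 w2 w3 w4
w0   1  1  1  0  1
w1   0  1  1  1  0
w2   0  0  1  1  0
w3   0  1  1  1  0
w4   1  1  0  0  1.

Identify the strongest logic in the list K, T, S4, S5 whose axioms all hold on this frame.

Reflexive (axiom T): yes — every world is R-related to itself.
Transitive (axiom 4): no — w0 R w1 and w1 R w3, but not w0 R w3.
Euclidean (axiom 5): no — w0 R w1 and w0 R w4, but not w1 R w4.
So F validates K, T; S4 would additionally require R to be transitive. The strongest is T.

T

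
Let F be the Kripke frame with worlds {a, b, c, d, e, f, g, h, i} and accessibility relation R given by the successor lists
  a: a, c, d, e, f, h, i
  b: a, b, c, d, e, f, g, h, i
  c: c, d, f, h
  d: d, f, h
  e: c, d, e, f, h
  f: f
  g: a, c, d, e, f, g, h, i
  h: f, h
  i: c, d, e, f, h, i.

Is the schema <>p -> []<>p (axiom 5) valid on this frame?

No

By correspondence theory, 5 is valid on a frame iff R is Euclidean.
Euclidean: no — a R c and a R e, but not c R e.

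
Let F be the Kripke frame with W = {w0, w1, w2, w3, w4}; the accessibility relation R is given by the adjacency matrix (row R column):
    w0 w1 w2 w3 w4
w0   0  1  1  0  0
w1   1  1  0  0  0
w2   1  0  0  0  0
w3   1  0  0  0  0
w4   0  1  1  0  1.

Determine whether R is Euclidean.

Euclidean: no — w0 R w1 and w0 R w2, but not w1 R w2.

No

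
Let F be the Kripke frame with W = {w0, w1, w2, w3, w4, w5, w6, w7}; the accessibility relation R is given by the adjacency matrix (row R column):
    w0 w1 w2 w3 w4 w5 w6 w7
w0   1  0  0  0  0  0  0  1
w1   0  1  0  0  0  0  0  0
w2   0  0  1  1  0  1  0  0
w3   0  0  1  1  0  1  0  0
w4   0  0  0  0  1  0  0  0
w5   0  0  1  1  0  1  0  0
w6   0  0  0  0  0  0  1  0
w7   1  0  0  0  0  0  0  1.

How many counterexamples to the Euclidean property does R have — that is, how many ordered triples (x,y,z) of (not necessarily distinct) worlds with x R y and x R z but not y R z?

0

R is Euclidean; there are no such tuples.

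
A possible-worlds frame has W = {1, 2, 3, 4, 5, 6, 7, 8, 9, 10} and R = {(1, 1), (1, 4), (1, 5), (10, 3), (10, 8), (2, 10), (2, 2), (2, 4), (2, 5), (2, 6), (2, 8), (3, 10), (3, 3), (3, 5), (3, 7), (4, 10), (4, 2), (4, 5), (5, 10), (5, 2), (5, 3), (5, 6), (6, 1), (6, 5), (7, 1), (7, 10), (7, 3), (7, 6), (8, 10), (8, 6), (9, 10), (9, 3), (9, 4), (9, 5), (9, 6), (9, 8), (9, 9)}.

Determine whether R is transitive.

No

Transitive: no — 1 R 4 and 4 R 10, but not 1 R 10.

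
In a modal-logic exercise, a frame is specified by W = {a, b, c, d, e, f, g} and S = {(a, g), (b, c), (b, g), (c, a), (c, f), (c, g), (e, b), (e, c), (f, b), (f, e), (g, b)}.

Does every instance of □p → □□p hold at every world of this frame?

No

The schema 4 characterises exactly the transitive frames.
Transitive: no — a S g and g S b, but not a S b.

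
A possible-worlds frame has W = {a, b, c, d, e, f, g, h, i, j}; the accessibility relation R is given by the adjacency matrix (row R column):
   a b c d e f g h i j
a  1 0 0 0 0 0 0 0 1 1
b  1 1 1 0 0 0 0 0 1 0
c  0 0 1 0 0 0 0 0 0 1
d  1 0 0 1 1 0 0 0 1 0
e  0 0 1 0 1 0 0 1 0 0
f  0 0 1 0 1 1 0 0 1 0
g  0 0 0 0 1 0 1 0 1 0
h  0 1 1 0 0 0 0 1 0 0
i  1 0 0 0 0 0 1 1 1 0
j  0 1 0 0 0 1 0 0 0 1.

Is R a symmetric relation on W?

No

Symmetric: no — a R j but not j R a.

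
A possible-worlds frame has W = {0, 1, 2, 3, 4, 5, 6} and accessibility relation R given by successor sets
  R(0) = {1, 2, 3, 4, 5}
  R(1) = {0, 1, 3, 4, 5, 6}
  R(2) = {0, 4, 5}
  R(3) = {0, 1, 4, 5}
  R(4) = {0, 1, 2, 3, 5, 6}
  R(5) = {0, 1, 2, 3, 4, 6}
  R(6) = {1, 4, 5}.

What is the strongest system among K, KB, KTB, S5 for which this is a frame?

KB

Symmetric (axiom B): yes — every pair in R has its reverse in R.
Reflexive (axiom T): no — 0 is not related to itself.
Euclidean (axiom 5): no — 0 R 1 and 0 R 2, but not 1 R 2.
So F validates K, KB; KTB would additionally require R to be reflexive. The strongest is KB.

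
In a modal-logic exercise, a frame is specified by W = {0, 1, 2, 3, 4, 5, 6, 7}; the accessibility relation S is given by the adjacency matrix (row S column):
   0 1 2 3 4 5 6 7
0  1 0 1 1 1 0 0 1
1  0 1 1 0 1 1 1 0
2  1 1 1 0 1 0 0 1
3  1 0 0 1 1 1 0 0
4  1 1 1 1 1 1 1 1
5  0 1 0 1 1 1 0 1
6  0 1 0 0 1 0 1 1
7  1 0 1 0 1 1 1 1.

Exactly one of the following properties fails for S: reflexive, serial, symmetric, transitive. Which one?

Reflexive: yes — every world is S-related to itself.
Serial: yes — every world has a successor (e.g. 0 S 0).
Symmetric: yes — every pair in S has its reverse in S.
Transitive: no — 0 S 2 and 2 S 1, but not 0 S 1.
Only transitive fails.

transitive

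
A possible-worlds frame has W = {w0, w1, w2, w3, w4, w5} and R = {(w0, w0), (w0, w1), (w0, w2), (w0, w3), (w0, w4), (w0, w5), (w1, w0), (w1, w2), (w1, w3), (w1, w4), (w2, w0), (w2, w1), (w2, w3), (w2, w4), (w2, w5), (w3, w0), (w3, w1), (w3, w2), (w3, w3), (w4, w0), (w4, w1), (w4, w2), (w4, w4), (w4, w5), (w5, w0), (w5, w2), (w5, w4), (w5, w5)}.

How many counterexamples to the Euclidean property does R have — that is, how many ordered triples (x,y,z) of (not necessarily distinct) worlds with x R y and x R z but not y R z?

Enumerating: (w0,w1,w1), (w0,w1,w5), (w0,w2,w2), (w0,w3,w4), (w0,w3,w5), (w0,w4,w3), (w0,w5,w1), (w0,w5,w3), (w1,w2,w2), (w1,w3,w4), (w1,w4,w3), (w2,w1,w1), … and 13 more.
Total: 25.

25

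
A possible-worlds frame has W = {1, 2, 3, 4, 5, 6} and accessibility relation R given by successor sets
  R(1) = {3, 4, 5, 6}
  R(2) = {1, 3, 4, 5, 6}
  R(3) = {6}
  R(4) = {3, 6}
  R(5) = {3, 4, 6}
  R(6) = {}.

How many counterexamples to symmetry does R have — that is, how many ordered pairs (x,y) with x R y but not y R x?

Enumerating: (1,3), (1,4), (1,5), (1,6), (2,1), (2,3), (2,4), (2,5), (2,6), (3,6), (4,3), (4,6), (5,3), (5,4), (5,6).

15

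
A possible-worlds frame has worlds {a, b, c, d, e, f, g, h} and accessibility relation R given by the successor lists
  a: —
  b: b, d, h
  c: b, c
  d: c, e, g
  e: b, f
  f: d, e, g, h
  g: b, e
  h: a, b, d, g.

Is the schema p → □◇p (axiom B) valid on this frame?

The schema B characterises exactly the symmetric frames.
Symmetric: no — b R d but not d R b.

No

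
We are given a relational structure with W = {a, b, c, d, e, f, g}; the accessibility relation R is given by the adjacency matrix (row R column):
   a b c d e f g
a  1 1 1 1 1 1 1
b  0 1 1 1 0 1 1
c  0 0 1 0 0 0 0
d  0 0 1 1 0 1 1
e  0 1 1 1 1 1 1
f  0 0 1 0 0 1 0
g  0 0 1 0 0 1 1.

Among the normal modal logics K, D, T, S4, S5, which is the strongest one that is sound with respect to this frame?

S4

Serial (axiom D): yes — every world has a successor (e.g. a R a).
Reflexive (axiom T): yes — every world is R-related to itself.
Transitive (axiom 4): yes — every two-step R-path is closed by a direct edge.
Euclidean (axiom 5): no — a R b and a R e, but not b R e.
So F validates K, D, T, S4; S5 would additionally require R to be Euclidean. The strongest is S4.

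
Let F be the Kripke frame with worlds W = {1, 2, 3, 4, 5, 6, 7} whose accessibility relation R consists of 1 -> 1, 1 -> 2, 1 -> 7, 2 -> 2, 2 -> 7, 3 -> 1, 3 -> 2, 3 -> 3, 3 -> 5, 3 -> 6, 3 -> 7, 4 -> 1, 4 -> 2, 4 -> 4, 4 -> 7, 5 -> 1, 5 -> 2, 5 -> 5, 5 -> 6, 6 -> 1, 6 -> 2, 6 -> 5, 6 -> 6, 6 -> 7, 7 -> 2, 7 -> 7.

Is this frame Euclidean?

Euclidean: no — 3 R 1 and 3 R 5, but not 1 R 5.

No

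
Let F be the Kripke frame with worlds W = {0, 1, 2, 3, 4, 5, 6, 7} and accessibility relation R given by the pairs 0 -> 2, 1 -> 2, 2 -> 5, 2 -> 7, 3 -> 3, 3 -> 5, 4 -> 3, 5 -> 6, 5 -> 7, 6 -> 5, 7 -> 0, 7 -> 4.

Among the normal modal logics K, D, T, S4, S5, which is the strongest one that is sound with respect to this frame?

D

Serial (axiom D): yes — every world has a successor (e.g. 0 R 2).
Reflexive (axiom T): no — 0 is not related to itself.
Transitive (axiom 4): no — 0 R 2 and 2 R 5, but not 0 R 5.
Euclidean (axiom 5): no — 2 R 7 and 2 R 5, but not 7 R 5.
So F validates K, D; T would additionally require R to be reflexive. The strongest is D.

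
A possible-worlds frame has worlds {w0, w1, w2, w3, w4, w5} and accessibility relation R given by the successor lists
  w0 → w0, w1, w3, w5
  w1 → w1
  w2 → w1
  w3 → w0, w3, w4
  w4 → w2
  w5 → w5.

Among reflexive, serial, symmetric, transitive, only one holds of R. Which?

serial

Reflexive: no — w2 is not related to itself.
Serial: yes — every world has a successor (e.g. w0 R w0).
Symmetric: no — w0 R w1 but not w1 R w0.
Transitive: no — w0 R w3 and w3 R w4, but not w0 R w4.
Only serial holds.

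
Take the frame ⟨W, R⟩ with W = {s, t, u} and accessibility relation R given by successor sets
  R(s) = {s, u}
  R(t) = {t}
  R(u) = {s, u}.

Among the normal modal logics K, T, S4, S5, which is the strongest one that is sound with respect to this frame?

Reflexive (axiom T): yes — every world is R-related to itself.
Transitive (axiom 4): yes — every two-step R-path is closed by a direct edge.
Euclidean (axiom 5): yes — any two successors of a common world are R-related.
So F validates K, T, S4, S5. The strongest is S5.

S5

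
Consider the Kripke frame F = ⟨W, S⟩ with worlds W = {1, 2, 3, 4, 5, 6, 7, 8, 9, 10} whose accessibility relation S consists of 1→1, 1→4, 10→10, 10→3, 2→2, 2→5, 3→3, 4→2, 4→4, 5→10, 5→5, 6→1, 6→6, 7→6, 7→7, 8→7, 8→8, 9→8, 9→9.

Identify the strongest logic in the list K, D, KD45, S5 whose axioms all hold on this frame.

Serial (axiom D): yes — every world has a successor (e.g. 1 S 1).
Euclidean (axiom 5): no — 1 S 4 and 1 S 1, but not 4 S 1.
Transitive (axiom 4): no — 1 S 4 and 4 S 2, but not 1 S 2.
Reflexive (axiom T): yes — every world is S-related to itself.
So F validates K, D; KD45 would additionally require S to be Euclidean and transitive. The strongest is D.

D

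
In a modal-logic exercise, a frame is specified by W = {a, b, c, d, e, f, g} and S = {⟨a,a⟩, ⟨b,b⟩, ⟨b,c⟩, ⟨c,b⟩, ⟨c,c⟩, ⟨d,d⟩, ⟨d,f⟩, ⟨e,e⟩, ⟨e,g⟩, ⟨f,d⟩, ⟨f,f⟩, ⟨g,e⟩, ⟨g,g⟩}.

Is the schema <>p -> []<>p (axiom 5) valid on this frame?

Axiom 5 corresponds to the accessibility relation being Euclidean.
Euclidean: yes — any two successors of a common world are S-related.

Yes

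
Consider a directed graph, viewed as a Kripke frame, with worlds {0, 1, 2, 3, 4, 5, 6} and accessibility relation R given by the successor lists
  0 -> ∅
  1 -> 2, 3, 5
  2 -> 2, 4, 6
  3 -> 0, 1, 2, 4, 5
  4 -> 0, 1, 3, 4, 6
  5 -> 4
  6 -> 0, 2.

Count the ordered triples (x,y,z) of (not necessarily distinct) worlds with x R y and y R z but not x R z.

25

Enumerating: (1,2,4), (1,2,6), (1,3,0), (1,3,1), (1,3,4), (1,5,4), (2,4,0), (2,4,1), (2,4,3), (2,6,0), (3,1,3), (3,2,6), … and 13 more.
Total: 25.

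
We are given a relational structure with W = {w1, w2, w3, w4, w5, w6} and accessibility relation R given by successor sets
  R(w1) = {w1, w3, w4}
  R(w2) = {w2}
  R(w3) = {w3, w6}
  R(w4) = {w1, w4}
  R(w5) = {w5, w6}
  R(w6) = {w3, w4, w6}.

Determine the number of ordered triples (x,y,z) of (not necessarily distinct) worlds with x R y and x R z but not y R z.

7

Enumerating: (w1,w3,w1), (w1,w3,w4), (w1,w4,w3), (w5,w6,w5), (w6,w3,w4), (w6,w4,w3), (w6,w4,w6).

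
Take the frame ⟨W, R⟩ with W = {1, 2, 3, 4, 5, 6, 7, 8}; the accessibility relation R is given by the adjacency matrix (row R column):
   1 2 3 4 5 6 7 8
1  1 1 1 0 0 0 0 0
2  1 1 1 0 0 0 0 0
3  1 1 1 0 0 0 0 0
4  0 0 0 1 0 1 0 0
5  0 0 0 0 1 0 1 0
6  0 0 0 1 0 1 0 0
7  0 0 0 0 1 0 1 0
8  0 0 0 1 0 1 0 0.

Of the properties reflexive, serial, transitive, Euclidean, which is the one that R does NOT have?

Reflexive: no — 8 is not related to itself.
Serial: yes — every world has a successor (e.g. 1 R 1).
Transitive: yes — every two-step R-path is closed by a direct edge.
Euclidean: yes — any two successors of a common world are R-related.
Only reflexive fails.

reflexive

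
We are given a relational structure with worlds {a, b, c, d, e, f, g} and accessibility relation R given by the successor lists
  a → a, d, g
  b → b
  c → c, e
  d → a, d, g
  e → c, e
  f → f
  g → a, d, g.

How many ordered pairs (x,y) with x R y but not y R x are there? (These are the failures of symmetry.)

R is symmetric; there are no such tuples.

0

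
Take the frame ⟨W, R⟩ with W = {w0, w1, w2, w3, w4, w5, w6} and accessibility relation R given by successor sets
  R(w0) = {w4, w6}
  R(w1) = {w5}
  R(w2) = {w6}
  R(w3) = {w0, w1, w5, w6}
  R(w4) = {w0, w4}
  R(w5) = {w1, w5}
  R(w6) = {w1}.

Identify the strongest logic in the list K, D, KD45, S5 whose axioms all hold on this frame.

D

Serial (axiom D): yes — every world has a successor (e.g. w0 R w4).
Euclidean (axiom 5): no — w0 R w4 and w0 R w6, but not w4 R w6.
Transitive (axiom 4): no — w0 R w6 and w6 R w1, but not w0 R w1.
Reflexive (axiom T): no — w0 is not related to itself.
So F validates K, D; KD45 would additionally require R to be Euclidean and transitive. The strongest is D.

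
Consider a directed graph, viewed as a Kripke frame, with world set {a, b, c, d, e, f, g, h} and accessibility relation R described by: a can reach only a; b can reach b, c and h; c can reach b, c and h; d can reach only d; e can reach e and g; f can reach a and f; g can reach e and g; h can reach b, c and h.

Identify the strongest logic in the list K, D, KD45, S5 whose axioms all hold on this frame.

Serial (axiom D): yes — every world has a successor (e.g. a R a).
Euclidean (axiom 5): no — f R a and f R f, but not a R f.
Transitive (axiom 4): yes — every two-step R-path is closed by a direct edge.
Reflexive (axiom T): yes — every world is R-related to itself.
So F validates K, D; KD45 would additionally require R to be Euclidean. The strongest is D.

D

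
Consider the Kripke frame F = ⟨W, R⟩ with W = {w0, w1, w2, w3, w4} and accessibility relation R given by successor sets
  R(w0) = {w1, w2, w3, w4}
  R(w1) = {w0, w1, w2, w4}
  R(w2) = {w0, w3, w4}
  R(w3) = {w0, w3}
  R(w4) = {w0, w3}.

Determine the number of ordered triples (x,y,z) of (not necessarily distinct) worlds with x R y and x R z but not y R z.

Enumerating: (w0,w1,w3), (w0,w2,w1), (w0,w2,w2), (w0,w3,w1), (w0,w3,w2), (w0,w3,w4), (w0,w4,w1), (w0,w4,w2), (w0,w4,w4), (w1,w0,w0), (w1,w2,w1), (w1,w2,w2), … and 8 more.
Total: 20.

20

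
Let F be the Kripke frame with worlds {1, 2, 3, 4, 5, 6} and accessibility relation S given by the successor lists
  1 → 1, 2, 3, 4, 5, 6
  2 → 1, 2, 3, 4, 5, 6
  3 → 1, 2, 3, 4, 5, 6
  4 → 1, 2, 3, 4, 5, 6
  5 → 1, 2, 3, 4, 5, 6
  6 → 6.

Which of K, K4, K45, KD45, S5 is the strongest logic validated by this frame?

Transitive (axiom 4): yes — every two-step S-path is closed by a direct edge.
Euclidean (axiom 5): no — 1 S 6 and 1 S 2, but not 6 S 2.
Serial (axiom D): yes — every world has a successor (e.g. 1 S 1).
Reflexive (axiom T): yes — every world is S-related to itself.
So F validates K, K4; K45 would additionally require S to be Euclidean. The strongest is K4.

K4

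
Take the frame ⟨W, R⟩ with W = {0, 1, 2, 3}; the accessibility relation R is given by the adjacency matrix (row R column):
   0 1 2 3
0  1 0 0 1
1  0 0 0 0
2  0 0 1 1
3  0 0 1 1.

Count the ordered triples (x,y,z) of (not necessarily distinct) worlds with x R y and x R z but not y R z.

1

Enumerating: (0,3,0).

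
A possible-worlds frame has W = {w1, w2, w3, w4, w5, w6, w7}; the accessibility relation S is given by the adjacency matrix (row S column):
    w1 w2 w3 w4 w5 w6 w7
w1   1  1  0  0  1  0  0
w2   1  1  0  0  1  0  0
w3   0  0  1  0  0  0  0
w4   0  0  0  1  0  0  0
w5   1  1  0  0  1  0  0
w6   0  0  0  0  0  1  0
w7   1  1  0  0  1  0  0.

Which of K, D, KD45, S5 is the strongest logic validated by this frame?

KD45

Serial (axiom D): yes — every world has a successor (e.g. w1 S w1).
Euclidean (axiom 5): yes — any two successors of a common world are S-related.
Transitive (axiom 4): yes — every two-step S-path is closed by a direct edge.
Reflexive (axiom T): no — w7 is not related to itself.
So F validates K, D, KD45; S5 would additionally require S to be reflexive. The strongest is KD45.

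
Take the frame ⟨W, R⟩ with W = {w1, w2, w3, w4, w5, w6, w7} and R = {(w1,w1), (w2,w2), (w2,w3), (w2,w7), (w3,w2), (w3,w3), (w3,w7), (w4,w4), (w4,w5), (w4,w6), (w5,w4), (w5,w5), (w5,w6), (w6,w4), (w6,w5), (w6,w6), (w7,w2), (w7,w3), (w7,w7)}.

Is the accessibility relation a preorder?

Yes

Reflexive: yes — every world is R-related to itself.
Transitive: yes — every two-step R-path is closed by a direct edge.
So R is a preorder.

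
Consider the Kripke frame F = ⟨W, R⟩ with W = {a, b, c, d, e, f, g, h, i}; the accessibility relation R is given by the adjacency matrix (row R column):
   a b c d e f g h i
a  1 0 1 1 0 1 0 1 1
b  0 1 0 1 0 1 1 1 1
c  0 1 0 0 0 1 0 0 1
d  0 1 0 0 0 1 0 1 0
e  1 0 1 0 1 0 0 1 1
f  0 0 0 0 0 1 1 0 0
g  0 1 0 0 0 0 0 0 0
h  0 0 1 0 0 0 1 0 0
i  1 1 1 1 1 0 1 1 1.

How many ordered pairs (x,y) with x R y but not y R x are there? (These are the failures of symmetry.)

Enumerating: (a,c), (a,d), (a,f), (a,h), (b,f), (b,h), (c,b), (c,f), (d,f), (d,h), (e,a), (e,c), … and 7 more.
Total: 19.

19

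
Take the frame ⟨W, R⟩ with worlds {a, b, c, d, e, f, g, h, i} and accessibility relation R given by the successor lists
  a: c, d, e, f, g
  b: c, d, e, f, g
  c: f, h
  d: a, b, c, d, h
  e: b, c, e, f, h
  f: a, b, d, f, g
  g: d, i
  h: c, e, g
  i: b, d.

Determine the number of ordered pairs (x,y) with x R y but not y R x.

Enumerating: (a,c), (a,e), (a,g), (b,c), (b,g), (c,f), (d,c), (d,h), (e,c), (e,f), (f,d), (f,g), (g,d), (g,i), (h,g), (i,b), (i,d).

17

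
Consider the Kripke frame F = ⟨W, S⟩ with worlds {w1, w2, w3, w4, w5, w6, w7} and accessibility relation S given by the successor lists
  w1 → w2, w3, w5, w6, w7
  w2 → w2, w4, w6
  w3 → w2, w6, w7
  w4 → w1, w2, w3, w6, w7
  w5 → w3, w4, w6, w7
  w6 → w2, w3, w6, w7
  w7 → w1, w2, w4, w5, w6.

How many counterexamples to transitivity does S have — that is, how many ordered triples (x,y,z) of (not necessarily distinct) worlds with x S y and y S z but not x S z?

Enumerating: (w1,w2,w4), (w1,w5,w4), (w1,w7,w1), (w1,w7,w4), (w2,w4,w1), (w2,w4,w3), (w2,w4,w7), (w2,w6,w3), (w2,w6,w7), (w3,w2,w4), (w3,w6,w3), (w3,w7,w1), … and 25 more.
Total: 37.

37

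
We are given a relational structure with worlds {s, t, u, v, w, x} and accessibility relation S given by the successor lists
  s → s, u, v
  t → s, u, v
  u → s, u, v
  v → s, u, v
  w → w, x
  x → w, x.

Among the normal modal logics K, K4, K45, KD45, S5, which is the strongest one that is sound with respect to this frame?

KD45

Transitive (axiom 4): yes — every two-step S-path is closed by a direct edge.
Euclidean (axiom 5): yes — any two successors of a common world are S-related.
Serial (axiom D): yes — every world has a successor (e.g. s S s).
Reflexive (axiom T): no — t is not related to itself.
So F validates K, K4, K45, KD45; S5 would additionally require S to be reflexive. The strongest is KD45.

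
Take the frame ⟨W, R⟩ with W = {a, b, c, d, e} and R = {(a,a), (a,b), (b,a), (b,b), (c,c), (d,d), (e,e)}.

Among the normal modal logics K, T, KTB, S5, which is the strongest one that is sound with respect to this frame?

Reflexive (axiom T): yes — every world is R-related to itself.
Symmetric (axiom B): yes — every pair in R has its reverse in R.
Euclidean (axiom 5): yes — any two successors of a common world are R-related.
So F validates K, T, KTB, S5. The strongest is S5.

S5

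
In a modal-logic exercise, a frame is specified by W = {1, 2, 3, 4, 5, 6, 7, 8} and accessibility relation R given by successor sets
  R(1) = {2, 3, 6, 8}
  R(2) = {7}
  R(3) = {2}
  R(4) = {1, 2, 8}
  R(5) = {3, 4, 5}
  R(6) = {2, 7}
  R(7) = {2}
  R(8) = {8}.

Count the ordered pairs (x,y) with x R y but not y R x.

Enumerating: (1,2), (1,3), (1,6), (1,8), (3,2), (4,1), (4,2), (4,8), (5,3), (5,4), (6,2), (6,7).

12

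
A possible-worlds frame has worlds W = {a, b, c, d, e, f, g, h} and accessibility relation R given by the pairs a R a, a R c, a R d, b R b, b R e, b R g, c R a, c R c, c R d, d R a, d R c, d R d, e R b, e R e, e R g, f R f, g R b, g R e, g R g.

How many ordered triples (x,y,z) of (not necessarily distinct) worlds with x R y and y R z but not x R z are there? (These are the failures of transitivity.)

R is transitive; there are no such tuples.

0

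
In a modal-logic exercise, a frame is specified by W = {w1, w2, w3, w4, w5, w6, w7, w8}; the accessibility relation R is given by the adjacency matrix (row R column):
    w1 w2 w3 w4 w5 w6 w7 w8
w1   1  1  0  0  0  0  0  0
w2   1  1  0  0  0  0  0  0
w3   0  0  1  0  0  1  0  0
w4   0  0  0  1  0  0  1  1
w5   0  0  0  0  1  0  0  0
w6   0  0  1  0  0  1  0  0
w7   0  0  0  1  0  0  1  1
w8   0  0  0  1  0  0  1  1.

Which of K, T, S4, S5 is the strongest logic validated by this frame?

Reflexive (axiom T): yes — every world is R-related to itself.
Transitive (axiom 4): yes — every two-step R-path is closed by a direct edge.
Euclidean (axiom 5): yes — any two successors of a common world are R-related.
So F validates K, T, S4, S5. The strongest is S5.

S5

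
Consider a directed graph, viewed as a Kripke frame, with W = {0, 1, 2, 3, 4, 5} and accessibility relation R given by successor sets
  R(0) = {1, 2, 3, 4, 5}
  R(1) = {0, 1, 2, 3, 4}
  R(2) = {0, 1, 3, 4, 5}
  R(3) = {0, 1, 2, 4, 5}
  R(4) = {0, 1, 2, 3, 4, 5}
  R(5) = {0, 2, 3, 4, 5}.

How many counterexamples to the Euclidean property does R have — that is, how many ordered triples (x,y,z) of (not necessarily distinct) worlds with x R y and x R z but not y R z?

Enumerating: (0,1,5), (0,2,2), (0,3,3), (0,5,1), (1,0,0), (1,2,2), (1,3,3), (2,0,0), (2,1,5), (2,3,3), (2,5,1), (3,0,0), … and 11 more.
Total: 23.

23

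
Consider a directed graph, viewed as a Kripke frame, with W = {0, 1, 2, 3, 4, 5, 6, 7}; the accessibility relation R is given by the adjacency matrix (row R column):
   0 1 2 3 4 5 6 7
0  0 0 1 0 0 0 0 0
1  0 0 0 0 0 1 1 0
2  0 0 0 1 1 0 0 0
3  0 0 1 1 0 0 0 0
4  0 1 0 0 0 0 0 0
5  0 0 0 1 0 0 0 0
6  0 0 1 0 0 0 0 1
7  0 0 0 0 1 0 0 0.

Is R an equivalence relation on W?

No

Reflexive: no — 0 is not related to itself.
Symmetric: no — 0 R 2 but not 2 R 0.
Transitive: no — 0 R 2 and 2 R 3, but not 0 R 3.
So R is not an equivalence relation.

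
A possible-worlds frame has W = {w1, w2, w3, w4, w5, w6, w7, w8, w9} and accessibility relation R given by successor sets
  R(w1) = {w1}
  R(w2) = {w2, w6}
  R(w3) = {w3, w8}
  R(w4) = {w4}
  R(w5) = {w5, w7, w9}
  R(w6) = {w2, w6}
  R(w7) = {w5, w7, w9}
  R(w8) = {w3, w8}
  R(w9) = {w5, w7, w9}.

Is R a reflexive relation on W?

Reflexive: yes — every world is R-related to itself.

Yes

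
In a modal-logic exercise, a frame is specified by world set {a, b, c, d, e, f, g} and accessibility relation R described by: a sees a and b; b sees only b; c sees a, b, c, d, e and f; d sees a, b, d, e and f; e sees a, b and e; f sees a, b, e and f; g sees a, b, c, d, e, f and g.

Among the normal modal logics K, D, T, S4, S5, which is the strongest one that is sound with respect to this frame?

S4

Serial (axiom D): yes — every world has a successor (e.g. a R a).
Reflexive (axiom T): yes — every world is R-related to itself.
Transitive (axiom 4): yes — every two-step R-path is closed by a direct edge.
Euclidean (axiom 5): no — c R a and c R d, but not a R d.
So F validates K, D, T, S4; S5 would additionally require R to be Euclidean. The strongest is S4.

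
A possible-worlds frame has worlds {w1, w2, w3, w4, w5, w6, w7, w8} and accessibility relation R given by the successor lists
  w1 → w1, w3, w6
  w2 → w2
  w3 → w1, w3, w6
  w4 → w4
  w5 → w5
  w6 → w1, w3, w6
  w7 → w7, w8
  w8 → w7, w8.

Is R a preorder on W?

Yes

Reflexive: yes — every world is R-related to itself.
Transitive: yes — every two-step R-path is closed by a direct edge.
So R is a preorder.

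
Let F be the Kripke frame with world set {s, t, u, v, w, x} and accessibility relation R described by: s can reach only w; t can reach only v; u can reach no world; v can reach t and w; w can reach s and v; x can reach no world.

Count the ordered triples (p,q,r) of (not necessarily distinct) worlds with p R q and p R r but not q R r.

Enumerating: (s,w,w), (t,v,v), (v,t,t), (v,t,w), (v,w,t), (v,w,w), (w,s,s), (w,s,v), (w,v,s), (w,v,v).

10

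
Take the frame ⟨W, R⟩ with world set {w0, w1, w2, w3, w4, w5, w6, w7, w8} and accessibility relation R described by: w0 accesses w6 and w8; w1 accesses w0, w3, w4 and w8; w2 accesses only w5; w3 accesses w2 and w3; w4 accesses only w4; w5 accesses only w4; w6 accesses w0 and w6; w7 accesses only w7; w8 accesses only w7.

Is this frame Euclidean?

Euclidean: no — w0 R w6 and w0 R w8, but not w6 R w8.

No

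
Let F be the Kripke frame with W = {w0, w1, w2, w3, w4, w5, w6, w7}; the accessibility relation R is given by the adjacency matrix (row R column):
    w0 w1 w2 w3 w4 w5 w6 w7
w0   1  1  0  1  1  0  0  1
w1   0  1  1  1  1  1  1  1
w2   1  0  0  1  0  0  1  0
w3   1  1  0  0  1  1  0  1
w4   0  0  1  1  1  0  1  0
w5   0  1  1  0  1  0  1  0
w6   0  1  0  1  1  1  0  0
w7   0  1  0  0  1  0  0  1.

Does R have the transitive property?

Transitive: no — w0 R w1 and w1 R w2, but not w0 R w2.

No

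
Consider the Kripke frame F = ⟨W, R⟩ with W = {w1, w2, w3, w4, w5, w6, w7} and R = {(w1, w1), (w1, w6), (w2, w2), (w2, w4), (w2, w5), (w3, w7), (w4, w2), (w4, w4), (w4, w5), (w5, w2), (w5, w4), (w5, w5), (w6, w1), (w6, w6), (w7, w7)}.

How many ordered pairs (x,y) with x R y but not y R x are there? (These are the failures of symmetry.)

1

Enumerating: (w3,w7).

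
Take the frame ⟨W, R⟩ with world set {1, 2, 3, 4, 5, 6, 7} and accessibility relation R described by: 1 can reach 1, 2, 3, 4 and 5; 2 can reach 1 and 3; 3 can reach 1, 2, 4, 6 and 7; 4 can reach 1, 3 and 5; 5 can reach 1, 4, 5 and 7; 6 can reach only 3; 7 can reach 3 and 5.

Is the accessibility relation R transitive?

Transitive: no — 1 R 3 and 3 R 6, but not 1 R 6.

No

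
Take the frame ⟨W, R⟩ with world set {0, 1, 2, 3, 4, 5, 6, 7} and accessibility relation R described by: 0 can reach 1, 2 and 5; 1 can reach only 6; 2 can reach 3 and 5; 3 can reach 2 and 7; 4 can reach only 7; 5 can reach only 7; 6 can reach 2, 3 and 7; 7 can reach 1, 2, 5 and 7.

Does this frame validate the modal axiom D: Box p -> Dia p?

By correspondence theory, D is valid on a frame iff R is serial.
Serial: yes — every world has a successor (e.g. 0 R 1).

Yes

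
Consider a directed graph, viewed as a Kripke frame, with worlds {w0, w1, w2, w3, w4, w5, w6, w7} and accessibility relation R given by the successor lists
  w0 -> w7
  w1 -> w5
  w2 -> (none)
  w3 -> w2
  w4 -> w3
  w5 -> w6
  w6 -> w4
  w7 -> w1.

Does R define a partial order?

Reflexive: no — w0 is not related to itself.
Transitive: no — w0 R w7 and w7 R w1, but not w0 R w1.
Antisymmetric: yes — no distinct pair is related both ways.
So R is not a partial order.

No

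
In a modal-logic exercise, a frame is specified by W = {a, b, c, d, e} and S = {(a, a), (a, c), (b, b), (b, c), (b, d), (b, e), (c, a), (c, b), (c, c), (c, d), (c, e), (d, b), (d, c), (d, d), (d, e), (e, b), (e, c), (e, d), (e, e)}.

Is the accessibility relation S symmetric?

Yes

Symmetric: yes — every pair in S has its reverse in S.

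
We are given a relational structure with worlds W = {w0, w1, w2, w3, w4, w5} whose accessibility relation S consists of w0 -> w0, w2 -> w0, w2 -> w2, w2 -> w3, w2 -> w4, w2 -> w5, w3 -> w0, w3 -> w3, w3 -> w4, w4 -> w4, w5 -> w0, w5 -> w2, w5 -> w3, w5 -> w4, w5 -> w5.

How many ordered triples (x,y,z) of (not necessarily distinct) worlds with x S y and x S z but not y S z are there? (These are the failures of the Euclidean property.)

24

Enumerating: (w2,w0,w2), (w2,w0,w3), (w2,w0,w4), (w2,w0,w5), (w2,w3,w2), (w2,w3,w5), (w2,w4,w0), (w2,w4,w2), (w2,w4,w3), (w2,w4,w5), (w3,w0,w3), (w3,w0,w4), … and 12 more.
Total: 24.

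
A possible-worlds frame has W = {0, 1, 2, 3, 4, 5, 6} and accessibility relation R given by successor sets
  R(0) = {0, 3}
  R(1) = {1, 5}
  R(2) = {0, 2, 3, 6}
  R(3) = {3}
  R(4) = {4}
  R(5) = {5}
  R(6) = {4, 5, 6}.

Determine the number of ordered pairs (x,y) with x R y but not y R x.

Enumerating: (0,3), (1,5), (2,0), (2,3), (2,6), (6,4), (6,5).

7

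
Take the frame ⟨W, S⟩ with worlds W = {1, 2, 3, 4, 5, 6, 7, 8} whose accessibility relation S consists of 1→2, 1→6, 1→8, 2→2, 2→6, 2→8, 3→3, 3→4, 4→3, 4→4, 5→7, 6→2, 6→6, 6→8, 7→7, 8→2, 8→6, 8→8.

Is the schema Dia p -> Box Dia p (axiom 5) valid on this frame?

Yes

Axiom 5 corresponds to the accessibility relation being Euclidean.
Euclidean: yes — any two successors of a common world are S-related.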